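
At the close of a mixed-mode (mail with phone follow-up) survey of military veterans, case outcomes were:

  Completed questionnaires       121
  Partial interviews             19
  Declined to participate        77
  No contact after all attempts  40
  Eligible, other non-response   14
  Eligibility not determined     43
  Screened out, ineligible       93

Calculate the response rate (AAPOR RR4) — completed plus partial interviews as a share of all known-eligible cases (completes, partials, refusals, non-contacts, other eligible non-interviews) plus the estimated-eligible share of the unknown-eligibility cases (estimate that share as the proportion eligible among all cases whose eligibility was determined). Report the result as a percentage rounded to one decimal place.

46.2%

Top: 121 + 19 = 140
Eligible (known): 121 + 19 + 77 + 40 + 14 = 271
e = 271 / (271 + 93) = 271 / 364 = 0.7445
Estimated eligible among unknowns: 0.7445 × 43 = 32.01
Denom: 271 + 32.01 = 303.01
RR4 = 140 / 303.01 = 0.4620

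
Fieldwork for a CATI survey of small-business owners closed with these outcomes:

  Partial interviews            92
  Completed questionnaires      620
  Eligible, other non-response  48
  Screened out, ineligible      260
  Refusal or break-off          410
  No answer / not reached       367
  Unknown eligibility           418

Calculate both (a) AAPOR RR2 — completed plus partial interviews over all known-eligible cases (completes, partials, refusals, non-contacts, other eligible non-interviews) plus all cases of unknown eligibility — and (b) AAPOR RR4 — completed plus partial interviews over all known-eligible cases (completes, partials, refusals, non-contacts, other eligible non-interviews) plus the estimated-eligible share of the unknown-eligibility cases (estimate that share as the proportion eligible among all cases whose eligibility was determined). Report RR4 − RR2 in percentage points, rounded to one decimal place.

1.2

Top → 620 + 92 = 712
Denom → 620 + 92 + 410 + 367 + 48 + 418 = 1955
RR2 = 712 / 1955 = 0.3642
Known eligible → 620 + 92 + 410 + 367 + 48 = 1537
e = 1537 / (1537 + 260) = 1537 / 1797 = 0.8553
Eligible share of unknowns → 0.8553 × 418 = 357.52
Denom → 1537 + 357.52 = 1894.52
RR4 = 712 / 1894.52 = 0.3758
Difference = 37.58 − 36.42 = 1.16 percentage points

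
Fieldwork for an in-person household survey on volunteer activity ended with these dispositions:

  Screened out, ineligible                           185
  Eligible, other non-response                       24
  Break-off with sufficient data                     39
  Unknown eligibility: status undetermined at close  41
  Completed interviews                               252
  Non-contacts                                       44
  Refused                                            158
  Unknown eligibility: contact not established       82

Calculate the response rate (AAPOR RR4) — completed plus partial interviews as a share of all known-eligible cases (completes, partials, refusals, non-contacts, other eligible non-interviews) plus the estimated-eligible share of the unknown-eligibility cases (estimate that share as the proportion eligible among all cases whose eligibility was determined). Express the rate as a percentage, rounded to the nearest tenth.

47.9%

Eligibility not determined = 82 + 41 = 123
Num = 252 + 39 = 291
Known eligible = 252 + 39 + 158 + 44 + 24 = 517
e = 517 / (517 + 185) = 517 / 702 = 0.7365
e × U = 0.7365 × 123 = 90.59
Denominator = 517 + 90.59 = 607.59
RR4 = 291 / 607.59 = 0.4789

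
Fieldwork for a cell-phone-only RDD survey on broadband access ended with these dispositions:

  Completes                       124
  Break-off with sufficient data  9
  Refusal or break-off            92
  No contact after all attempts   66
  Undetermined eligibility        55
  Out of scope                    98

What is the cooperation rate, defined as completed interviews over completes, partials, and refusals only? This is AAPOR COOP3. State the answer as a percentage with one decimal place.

55.1%

Num: 124
Denom: 124 + 9 + 92 = 225
COOP3 = 124 / 225 = 0.5511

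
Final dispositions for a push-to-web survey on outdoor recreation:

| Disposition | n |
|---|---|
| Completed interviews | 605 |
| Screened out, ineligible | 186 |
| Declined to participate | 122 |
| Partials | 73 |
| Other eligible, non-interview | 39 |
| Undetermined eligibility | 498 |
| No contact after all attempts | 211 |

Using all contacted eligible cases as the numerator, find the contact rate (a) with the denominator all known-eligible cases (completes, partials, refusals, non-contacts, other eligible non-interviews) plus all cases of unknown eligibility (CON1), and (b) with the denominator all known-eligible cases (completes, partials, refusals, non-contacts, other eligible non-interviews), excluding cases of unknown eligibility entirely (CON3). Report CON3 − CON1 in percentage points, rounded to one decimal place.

25.7

Numerator = 605 + 73 + 122 + 39 = 839
Denominator = 605 + 73 + 122 + 211 + 39 + 498 = 1548
CON1 = 839 / 1548 = 0.5420
Denominator = 605 + 73 + 122 + 211 + 39 = 1050
CON3 = 839 / 1050 = 0.7990
Difference = 79.90 − 54.20 = 25.70 percentage points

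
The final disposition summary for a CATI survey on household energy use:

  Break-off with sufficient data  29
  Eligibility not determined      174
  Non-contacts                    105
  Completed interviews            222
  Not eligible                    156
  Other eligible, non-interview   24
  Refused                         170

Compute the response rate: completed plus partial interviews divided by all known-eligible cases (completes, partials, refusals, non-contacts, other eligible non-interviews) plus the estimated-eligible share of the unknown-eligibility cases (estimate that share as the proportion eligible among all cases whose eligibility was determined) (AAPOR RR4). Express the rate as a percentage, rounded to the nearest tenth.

36.6%

Numerator: 222 + 29 = 251
Known eligible: 222 + 29 + 170 + 105 + 24 = 550
e = 550 / (550 + 156) = 550 / 706 = 0.7790
Eligible share of unknowns: 0.7790 × 174 = 135.55
Base: 550 + 135.55 = 685.55
RR4 = 251 / 685.55 = 0.3661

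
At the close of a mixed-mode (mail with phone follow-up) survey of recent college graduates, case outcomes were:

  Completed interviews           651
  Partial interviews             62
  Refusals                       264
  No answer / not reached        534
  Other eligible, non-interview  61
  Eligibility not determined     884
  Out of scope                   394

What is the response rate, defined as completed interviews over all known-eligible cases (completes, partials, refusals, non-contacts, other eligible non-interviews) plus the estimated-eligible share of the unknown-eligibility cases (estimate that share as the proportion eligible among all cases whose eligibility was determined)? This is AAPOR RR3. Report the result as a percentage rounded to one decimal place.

Num = 651
Determined eligible = 651 + 62 + 264 + 534 + 61 = 1572
e = 1572 / (1572 + 394) = 1572 / 1966 = 0.7996
Estimated eligible among unknowns = 0.7996 × 884 = 706.85
Denominator = 1572 + 706.85 = 2278.85
RR3 = 651 / 2278.85 = 0.2857

28.6%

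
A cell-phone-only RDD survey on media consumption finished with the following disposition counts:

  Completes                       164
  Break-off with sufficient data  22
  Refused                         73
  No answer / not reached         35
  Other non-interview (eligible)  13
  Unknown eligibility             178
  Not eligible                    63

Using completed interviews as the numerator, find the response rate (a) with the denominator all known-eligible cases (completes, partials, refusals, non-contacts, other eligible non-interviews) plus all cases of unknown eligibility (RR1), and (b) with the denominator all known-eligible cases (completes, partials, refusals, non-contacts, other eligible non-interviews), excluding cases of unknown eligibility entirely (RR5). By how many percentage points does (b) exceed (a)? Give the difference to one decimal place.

19.6

Numerator = 164
Denom = 164 + 22 + 73 + 35 + 13 + 178 = 485
RR1 = 164 / 485 = 0.3381
Denom = 164 + 22 + 73 + 35 + 13 = 307
RR5 = 164 / 307 = 0.5342
Difference = 53.42 − 33.81 = 19.61 percentage points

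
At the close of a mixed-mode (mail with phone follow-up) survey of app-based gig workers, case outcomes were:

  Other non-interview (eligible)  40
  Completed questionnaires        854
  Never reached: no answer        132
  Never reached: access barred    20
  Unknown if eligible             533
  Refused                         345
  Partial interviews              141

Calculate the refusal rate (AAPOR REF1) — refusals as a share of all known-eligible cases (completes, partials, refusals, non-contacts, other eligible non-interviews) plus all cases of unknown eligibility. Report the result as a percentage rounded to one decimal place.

Never reached = 132 + 20 = 152
Numerator: 345
Denom: 854 + 141 + 345 + 152 + 40 + 533 = 2065
REF1 = 345 / 2065 = 0.1671

16.7%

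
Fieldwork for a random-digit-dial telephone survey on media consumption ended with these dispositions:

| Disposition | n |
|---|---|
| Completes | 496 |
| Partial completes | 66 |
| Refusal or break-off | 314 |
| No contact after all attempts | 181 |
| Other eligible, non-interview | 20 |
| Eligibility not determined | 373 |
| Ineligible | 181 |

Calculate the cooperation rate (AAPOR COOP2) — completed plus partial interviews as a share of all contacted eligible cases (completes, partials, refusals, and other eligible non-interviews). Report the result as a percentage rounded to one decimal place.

62.7%

Num → 496 + 66 = 562
Denominator → 496 + 66 + 314 + 20 = 896
COOP2 = 562 / 896 = 0.6272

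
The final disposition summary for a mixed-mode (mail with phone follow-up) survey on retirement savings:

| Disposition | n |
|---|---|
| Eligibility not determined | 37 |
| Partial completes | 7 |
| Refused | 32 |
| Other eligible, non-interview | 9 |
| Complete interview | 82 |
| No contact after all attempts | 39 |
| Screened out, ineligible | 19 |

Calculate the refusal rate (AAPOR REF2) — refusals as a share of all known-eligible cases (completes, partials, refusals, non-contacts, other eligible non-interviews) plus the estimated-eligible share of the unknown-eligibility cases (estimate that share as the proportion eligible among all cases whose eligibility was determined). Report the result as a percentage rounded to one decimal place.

Top: 32
Determined eligible: 82 + 7 + 32 + 39 + 9 = 169
e = 169 / (169 + 19) = 169 / 188 = 0.8989
Estimated eligible among unknowns: 0.8989 × 37 = 33.26
Denominator: 169 + 33.26 = 202.26
REF2 = 32 / 202.26 = 0.1582

15.8%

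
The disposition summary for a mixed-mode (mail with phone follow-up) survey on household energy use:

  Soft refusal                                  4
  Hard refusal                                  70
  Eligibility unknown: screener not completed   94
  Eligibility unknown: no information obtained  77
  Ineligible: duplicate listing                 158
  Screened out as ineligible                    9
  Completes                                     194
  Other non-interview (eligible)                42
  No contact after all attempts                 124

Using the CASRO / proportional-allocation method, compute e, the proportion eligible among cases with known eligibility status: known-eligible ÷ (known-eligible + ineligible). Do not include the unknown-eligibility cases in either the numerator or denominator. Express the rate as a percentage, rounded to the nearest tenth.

Refusals = 70 + 4 = 74
Undetermined eligibility = 94 + 77 = 171
Out of scope = 9 + 158 = 167
Eligible (known) = 194 + 74 + 124 + 42 = 434
e = 434 / (434 + 167) = 434 / 601 = 0.7221

72.2%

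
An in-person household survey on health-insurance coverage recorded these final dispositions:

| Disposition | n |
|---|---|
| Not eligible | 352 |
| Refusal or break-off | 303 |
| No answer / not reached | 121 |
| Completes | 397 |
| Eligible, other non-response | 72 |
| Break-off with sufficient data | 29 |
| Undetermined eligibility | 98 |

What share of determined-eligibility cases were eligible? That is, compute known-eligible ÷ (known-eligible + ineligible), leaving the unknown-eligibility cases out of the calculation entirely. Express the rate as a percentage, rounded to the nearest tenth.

Known eligible = 397 + 29 + 303 + 121 + 72 = 922
e = 922 / (922 + 352) = 922 / 1274 = 0.7237

72.4%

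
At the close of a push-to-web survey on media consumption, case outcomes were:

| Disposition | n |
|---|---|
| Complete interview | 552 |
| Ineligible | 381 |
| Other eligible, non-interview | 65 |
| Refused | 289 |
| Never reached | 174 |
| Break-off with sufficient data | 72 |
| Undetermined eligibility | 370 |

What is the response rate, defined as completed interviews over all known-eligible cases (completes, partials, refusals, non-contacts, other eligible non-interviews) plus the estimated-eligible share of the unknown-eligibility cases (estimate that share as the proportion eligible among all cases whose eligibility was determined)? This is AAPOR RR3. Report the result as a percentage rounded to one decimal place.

Numerator: 552
Eligible (known): 552 + 72 + 289 + 174 + 65 = 1152
e = 1152 / (1152 + 381) = 1152 / 1533 = 0.7515
Eligible share of unknowns: 0.7515 × 370 = 278.06
Base: 1152 + 278.06 = 1430.06
RR3 = 552 / 1430.06 = 0.3860

38.6%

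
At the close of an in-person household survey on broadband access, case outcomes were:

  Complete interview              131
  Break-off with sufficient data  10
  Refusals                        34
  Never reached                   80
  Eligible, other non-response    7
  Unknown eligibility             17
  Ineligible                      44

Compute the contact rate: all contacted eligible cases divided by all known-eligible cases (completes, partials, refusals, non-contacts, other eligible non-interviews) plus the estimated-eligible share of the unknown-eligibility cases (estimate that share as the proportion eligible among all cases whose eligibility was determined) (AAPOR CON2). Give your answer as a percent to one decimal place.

65.8%

Top = 131 + 10 + 34 + 7 = 182
Determined eligible = 131 + 10 + 34 + 80 + 7 = 262
e = 262 / (262 + 44) = 262 / 306 = 0.8562
Eligible share of unknowns = 0.8562 × 17 = 14.56
Base = 262 + 14.56 = 276.56
CON2 = 182 / 276.56 = 0.6581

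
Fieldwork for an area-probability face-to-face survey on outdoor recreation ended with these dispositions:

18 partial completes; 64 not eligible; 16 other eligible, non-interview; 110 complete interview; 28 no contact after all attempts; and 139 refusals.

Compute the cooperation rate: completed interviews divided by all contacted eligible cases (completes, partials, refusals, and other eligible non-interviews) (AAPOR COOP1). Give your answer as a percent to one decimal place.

38.9%

Top → 110
Base → 110 + 18 + 139 + 16 = 283
COOP1 = 110 / 283 = 0.3887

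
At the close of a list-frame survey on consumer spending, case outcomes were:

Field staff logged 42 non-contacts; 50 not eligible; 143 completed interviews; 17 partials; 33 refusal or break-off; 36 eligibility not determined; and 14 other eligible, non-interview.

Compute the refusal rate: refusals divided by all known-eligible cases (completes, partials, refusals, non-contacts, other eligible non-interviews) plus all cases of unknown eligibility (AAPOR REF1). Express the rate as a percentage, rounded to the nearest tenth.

Num → 33
Denominator → 143 + 17 + 33 + 42 + 14 + 36 = 285
REF1 = 33 / 285 = 0.1158

11.6%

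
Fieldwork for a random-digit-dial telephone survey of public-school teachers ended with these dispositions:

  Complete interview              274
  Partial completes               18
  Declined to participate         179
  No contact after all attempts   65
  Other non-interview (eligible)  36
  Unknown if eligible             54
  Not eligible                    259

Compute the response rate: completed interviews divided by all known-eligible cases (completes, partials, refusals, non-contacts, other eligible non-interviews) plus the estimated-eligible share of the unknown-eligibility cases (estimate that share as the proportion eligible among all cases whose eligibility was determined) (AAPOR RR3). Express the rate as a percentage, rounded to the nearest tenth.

45.0%

Top = 274
Eligible (known) = 274 + 18 + 179 + 65 + 36 = 572
e = 572 / (572 + 259) = 572 / 831 = 0.6883
Estimated eligible among unknowns = 0.6883 × 54 = 37.17
Base = 572 + 37.17 = 609.17
RR3 = 274 / 609.17 = 0.4498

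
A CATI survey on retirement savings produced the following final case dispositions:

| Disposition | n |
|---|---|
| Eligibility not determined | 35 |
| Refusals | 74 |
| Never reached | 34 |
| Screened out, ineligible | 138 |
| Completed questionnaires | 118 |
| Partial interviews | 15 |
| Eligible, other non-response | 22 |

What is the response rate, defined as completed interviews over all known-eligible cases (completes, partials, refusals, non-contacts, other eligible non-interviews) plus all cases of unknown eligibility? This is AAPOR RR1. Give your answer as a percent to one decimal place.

Numerator = 118
Base = 118 + 15 + 74 + 34 + 22 + 35 = 298
RR1 = 118 / 298 = 0.3960

39.6%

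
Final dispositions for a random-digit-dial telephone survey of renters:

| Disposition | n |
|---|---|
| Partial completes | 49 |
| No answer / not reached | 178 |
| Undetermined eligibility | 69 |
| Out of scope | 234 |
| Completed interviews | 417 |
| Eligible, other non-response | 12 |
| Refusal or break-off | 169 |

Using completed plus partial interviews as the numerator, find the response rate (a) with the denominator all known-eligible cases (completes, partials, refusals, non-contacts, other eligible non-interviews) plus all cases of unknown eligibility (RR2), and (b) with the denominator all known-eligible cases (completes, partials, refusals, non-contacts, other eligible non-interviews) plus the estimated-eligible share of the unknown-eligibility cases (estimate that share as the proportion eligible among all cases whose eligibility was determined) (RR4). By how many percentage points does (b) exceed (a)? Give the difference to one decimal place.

Numerator → 417 + 49 = 466
Base → 417 + 49 + 169 + 178 + 12 + 69 = 894
RR2 = 466 / 894 = 0.5213
Known eligible → 417 + 49 + 169 + 178 + 12 = 825
e = 825 / (825 + 234) = 825 / 1059 = 0.7790
e × U → 0.7790 × 69 = 53.75
Base → 825 + 53.75 = 878.75
RR4 = 466 / 878.75 = 0.5303
Difference = 53.03 − 52.13 = 0.90 percentage points

0.9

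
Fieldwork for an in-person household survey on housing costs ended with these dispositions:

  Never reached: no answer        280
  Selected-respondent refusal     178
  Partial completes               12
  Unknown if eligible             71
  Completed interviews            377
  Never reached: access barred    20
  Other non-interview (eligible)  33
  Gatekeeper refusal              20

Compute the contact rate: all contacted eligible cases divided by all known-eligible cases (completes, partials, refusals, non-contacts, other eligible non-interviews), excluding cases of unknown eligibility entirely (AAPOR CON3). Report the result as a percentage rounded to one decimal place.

67.4%

Declined to participate = 20 + 178 = 198
No answer / not reached = 280 + 20 = 300
Numerator → 377 + 12 + 198 + 33 = 620
Base → 377 + 12 + 198 + 300 + 33 = 920
CON3 = 620 / 920 = 0.6739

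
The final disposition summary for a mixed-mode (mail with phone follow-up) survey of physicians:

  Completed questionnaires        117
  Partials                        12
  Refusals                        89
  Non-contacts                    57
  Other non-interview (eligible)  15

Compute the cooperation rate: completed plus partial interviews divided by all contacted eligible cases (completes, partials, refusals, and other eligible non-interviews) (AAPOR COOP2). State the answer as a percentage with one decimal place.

Num = 117 + 12 = 129
Base = 117 + 12 + 89 + 15 = 233
COOP2 = 129 / 233 = 0.5536

55.4%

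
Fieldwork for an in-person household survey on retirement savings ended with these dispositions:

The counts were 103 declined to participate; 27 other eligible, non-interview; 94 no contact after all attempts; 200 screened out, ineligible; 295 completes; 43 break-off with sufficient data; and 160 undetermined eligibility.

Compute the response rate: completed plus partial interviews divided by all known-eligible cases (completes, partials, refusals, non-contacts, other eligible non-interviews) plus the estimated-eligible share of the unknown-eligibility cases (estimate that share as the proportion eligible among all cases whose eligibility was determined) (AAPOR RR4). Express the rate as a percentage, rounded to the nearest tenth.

Numerator = 295 + 43 = 338
Known eligible = 295 + 43 + 103 + 94 + 27 = 562
e = 562 / (562 + 200) = 562 / 762 = 0.7375
Eligible share of unknowns = 0.7375 × 160 = 118.00
Denom = 562 + 118.00 = 680.00
RR4 = 338 / 680.00 = 0.4971

49.7%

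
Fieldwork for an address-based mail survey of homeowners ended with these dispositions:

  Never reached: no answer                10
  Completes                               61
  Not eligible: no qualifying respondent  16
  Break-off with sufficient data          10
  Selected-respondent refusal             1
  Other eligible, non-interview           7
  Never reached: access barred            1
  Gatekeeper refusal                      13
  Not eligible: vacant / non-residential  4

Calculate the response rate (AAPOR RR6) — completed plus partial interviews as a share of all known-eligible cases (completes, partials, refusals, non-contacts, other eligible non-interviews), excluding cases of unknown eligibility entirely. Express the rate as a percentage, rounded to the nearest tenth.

Declined to participate = 13 + 1 = 14
No answer / not reached = 10 + 1 = 11
Ineligible = 16 + 4 = 20
Num: 61 + 10 = 71
Denom: 61 + 10 + 14 + 11 + 7 = 103
RR6 = 71 / 103 = 0.6893

68.9%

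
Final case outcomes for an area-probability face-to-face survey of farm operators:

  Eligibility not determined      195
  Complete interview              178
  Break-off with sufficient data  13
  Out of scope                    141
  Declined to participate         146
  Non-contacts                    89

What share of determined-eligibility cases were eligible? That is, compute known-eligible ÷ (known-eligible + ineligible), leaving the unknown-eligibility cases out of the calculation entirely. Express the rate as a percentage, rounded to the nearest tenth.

Determined eligible: 178 + 13 + 146 + 89 = 426
e = 426 / (426 + 141) = 426 / 567 = 0.7513

75.1%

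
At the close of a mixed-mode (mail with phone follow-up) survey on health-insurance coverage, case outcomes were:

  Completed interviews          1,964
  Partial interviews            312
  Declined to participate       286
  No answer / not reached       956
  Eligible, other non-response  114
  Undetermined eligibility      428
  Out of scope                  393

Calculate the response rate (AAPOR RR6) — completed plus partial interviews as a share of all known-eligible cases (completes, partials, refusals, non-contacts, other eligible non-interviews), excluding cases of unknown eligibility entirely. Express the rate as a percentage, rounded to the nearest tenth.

62.7%

Numerator: 1964 + 312 = 2276
Base: 1964 + 312 + 286 + 956 + 114 = 3632
RR6 = 2276 / 3632 = 0.6267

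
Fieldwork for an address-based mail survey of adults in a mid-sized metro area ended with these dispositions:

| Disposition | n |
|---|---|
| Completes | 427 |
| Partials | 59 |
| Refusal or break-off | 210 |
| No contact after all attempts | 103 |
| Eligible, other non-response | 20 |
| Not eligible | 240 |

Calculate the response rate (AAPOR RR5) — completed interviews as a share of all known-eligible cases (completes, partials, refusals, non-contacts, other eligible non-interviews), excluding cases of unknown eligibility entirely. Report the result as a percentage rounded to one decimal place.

52.1%

Num: 427
Denom: 427 + 59 + 210 + 103 + 20 = 819
RR5 = 427 / 819 = 0.5214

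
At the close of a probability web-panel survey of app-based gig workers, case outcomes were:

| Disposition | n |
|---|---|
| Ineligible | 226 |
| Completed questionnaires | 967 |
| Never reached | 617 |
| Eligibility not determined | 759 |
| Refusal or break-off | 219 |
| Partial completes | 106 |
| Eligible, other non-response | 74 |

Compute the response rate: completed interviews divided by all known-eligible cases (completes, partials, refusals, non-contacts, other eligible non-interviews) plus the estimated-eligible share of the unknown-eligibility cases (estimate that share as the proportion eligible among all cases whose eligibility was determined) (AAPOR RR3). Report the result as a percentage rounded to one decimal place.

Top = 967
Eligible (known) = 967 + 106 + 219 + 617 + 74 = 1983
e = 1983 / (1983 + 226) = 1983 / 2209 = 0.8977
Estimated eligible among unknowns = 0.8977 × 759 = 681.35
Base = 1983 + 681.35 = 2664.35
RR3 = 967 / 2664.35 = 0.3629

36.3%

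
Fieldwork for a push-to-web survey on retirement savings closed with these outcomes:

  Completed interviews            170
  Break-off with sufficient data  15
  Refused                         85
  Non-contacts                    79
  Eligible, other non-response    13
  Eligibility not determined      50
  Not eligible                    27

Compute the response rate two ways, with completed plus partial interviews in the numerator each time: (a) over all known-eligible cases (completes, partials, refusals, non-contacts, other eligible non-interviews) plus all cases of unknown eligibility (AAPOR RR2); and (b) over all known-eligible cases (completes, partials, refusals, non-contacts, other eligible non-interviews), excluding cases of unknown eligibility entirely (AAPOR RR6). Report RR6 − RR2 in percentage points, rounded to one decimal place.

6.2

Top = 170 + 15 = 185
Base = 170 + 15 + 85 + 79 + 13 + 50 = 412
RR2 = 185 / 412 = 0.4490
Base = 170 + 15 + 85 + 79 + 13 = 362
RR6 = 185 / 362 = 0.5110
Difference = 51.10 − 44.90 = 6.20 percentage points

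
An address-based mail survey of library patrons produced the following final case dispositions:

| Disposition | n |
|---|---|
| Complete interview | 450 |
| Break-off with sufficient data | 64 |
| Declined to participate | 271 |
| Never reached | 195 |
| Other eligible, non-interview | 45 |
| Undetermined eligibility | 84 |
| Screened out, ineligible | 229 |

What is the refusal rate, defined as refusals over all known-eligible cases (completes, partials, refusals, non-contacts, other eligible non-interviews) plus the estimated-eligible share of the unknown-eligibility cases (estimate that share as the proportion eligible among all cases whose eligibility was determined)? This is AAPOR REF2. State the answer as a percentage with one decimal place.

24.8%

Num → 271
Eligible (known) → 450 + 64 + 271 + 195 + 45 = 1025
e = 1025 / (1025 + 229) = 1025 / 1254 = 0.8174
Eligible share of unknowns → 0.8174 × 84 = 68.66
Base → 1025 + 68.66 = 1093.66
REF2 = 271 / 1093.66 = 0.2478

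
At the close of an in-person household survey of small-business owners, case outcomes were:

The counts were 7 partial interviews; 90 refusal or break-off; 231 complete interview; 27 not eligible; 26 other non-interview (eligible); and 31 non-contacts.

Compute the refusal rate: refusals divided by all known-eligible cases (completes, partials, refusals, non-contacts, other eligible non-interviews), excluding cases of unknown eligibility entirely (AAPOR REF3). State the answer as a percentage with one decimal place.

Numerator: 90
Base: 231 + 7 + 90 + 31 + 26 = 385
REF3 = 90 / 385 = 0.2338

23.4%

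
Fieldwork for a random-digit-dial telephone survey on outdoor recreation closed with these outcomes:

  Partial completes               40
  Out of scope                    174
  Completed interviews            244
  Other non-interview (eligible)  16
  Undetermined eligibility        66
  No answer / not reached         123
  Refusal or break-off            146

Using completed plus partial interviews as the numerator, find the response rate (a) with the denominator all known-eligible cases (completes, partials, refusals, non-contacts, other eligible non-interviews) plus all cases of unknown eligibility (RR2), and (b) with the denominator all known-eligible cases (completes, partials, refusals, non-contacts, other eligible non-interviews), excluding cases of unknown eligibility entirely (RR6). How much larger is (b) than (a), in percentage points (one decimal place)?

Num → 244 + 40 = 284
Denominator → 244 + 40 + 146 + 123 + 16 + 66 = 635
RR2 = 284 / 635 = 0.4472
Denominator → 244 + 40 + 146 + 123 + 16 = 569
RR6 = 284 / 569 = 0.4991
Difference = 49.91 − 44.72 = 5.19 percentage points

5.2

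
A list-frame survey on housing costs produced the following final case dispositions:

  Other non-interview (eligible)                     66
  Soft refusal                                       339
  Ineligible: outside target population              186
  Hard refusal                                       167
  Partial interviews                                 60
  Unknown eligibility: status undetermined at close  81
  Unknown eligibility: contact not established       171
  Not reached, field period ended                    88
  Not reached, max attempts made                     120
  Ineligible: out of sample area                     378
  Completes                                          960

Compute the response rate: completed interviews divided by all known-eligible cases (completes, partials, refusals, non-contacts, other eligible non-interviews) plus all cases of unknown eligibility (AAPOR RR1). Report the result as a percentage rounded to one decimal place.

Refused = 167 + 339 = 506
Never reached = 88 + 120 = 208
Undetermined eligibility = 171 + 81 = 252
Out of scope = 186 + 378 = 564
Num: 960
Denom: 960 + 60 + 506 + 208 + 66 + 252 = 2052
RR1 = 960 / 2052 = 0.4678

46.8%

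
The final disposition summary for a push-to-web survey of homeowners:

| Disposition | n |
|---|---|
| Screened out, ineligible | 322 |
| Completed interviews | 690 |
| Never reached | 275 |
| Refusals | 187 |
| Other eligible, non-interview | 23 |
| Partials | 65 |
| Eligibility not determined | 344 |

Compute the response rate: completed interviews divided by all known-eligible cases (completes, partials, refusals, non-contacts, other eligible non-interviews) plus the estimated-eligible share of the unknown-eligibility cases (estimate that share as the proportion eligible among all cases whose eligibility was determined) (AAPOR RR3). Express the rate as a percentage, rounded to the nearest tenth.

45.6%

Numerator → 690
Known eligible → 690 + 65 + 187 + 275 + 23 = 1240
e = 1240 / (1240 + 322) = 1240 / 1562 = 0.7939
Estimated eligible among unknowns → 0.7939 × 344 = 273.10
Denominator → 1240 + 273.10 = 1513.10
RR3 = 690 / 1513.10 = 0.4560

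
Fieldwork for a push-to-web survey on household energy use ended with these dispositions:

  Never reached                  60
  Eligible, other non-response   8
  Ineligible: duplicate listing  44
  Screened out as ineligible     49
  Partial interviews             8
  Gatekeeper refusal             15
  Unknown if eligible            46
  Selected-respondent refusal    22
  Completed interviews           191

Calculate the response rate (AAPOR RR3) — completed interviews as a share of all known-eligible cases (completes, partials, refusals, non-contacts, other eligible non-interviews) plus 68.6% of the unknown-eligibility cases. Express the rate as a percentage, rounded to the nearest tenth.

Declined to participate = 15 + 22 = 37
Not eligible = 49 + 44 = 93
Numerator: 191
Known eligible: 191 + 8 + 37 + 60 + 8 = 304
e × U: 0.6860 × 46 = 31.56
Denominator: 304 + 31.56 = 335.56
RR3 = 191 / 335.56 = 0.5692

56.9%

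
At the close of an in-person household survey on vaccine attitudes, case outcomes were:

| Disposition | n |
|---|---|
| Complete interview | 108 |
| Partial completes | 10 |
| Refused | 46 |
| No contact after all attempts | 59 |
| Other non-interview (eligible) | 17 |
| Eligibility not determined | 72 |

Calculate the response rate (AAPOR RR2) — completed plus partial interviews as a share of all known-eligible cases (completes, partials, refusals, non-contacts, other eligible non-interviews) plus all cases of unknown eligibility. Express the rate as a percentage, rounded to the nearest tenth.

37.8%

Top → 108 + 10 = 118
Denominator → 108 + 10 + 46 + 59 + 17 + 72 = 312
RR2 = 118 / 312 = 0.3782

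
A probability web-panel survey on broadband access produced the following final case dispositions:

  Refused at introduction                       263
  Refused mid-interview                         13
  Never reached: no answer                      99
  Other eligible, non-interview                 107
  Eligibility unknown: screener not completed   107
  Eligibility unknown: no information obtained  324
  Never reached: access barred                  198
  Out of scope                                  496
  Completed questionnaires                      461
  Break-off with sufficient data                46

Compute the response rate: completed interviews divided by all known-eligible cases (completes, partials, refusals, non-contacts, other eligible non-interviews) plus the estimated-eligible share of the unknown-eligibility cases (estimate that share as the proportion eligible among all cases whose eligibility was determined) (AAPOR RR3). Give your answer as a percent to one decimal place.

30.9%

Refusal or break-off = 263 + 13 = 276
No contact after all attempts = 99 + 198 = 297
Unknown eligibility = 107 + 324 = 431
Numerator = 461
Determined eligible = 461 + 46 + 276 + 297 + 107 = 1187
e = 1187 / (1187 + 496) = 1187 / 1683 = 0.7053
Eligible share of unknowns = 0.7053 × 431 = 303.98
Denom = 1187 + 303.98 = 1490.98
RR3 = 461 / 1490.98 = 0.3092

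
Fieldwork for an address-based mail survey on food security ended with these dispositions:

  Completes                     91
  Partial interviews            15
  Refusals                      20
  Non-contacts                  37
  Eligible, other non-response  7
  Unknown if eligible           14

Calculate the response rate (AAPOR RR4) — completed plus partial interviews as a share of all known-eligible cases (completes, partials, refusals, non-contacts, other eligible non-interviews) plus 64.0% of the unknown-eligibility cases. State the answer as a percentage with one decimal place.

Top: 91 + 15 = 106
Determined eligible: 91 + 15 + 20 + 37 + 7 = 170
Eligible share of unknowns: 0.6400 × 14 = 8.96
Base: 170 + 8.96 = 178.96
RR4 = 106 / 178.96 = 0.5923

59.2%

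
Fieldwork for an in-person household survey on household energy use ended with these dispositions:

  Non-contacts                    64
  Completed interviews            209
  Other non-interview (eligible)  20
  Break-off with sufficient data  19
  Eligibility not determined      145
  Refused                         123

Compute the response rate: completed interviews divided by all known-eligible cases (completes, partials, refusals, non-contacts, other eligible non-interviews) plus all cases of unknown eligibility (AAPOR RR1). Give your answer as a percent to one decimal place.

36.0%

Numerator: 209
Base: 209 + 19 + 123 + 64 + 20 + 145 = 580
RR1 = 209 / 580 = 0.3603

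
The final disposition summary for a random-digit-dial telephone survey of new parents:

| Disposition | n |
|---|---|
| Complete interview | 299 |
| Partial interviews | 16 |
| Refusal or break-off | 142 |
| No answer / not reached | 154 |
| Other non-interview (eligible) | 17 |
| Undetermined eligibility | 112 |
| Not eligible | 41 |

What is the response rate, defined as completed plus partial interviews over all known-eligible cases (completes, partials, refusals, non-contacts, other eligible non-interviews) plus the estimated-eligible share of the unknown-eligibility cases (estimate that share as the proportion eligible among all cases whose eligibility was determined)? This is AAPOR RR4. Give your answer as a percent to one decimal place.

43.0%

Num: 299 + 16 = 315
Known eligible: 299 + 16 + 142 + 154 + 17 = 628
e = 628 / (628 + 41) = 628 / 669 = 0.9387
e × U: 0.9387 × 112 = 105.13
Base: 628 + 105.13 = 733.13
RR4 = 315 / 733.13 = 0.4297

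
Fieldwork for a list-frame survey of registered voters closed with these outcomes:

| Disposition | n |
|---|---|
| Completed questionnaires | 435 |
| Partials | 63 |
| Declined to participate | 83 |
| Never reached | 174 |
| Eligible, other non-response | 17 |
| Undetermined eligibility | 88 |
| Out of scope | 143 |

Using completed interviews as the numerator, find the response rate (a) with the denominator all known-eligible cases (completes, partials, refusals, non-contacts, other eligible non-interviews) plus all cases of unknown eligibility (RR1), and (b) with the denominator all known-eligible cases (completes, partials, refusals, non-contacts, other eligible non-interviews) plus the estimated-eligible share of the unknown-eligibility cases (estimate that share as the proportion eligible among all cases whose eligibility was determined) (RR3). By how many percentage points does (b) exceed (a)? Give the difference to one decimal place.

Numerator = 435
Denominator = 435 + 63 + 83 + 174 + 17 + 88 = 860
RR1 = 435 / 860 = 0.5058
Eligible (known) = 435 + 63 + 83 + 174 + 17 = 772
e = 772 / (772 + 143) = 772 / 915 = 0.8437
e × U = 0.8437 × 88 = 74.25
Denominator = 772 + 74.25 = 846.25
RR3 = 435 / 846.25 = 0.5140
Difference = 51.40 − 50.58 = 0.82 percentage points

0.8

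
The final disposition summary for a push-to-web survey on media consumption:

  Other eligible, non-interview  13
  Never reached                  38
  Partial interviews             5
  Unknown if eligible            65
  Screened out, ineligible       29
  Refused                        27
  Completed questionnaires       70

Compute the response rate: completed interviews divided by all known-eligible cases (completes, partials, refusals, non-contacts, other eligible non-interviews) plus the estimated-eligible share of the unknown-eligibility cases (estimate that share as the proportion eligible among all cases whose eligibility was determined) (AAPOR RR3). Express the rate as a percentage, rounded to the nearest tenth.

33.7%

Top = 70
Known eligible = 70 + 5 + 27 + 38 + 13 = 153
e = 153 / (153 + 29) = 153 / 182 = 0.8407
Eligible share of unknowns = 0.8407 × 65 = 54.65
Denom = 153 + 54.65 = 207.65
RR3 = 70 / 207.65 = 0.3371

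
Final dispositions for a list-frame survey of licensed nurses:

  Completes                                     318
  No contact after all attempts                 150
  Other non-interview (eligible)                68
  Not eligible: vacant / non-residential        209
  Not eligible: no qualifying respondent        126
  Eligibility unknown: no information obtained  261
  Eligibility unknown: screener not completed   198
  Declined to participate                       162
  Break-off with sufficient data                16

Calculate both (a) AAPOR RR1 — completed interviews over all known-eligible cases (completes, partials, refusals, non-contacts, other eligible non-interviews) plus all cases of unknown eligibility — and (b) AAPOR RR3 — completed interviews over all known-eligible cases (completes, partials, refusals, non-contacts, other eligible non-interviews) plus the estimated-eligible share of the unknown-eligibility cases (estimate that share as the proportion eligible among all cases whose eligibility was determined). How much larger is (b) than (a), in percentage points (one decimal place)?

3.9

Eligibility not determined = 198 + 261 = 459
Out of scope = 126 + 209 = 335
Num: 318
Denom: 318 + 16 + 162 + 150 + 68 + 459 = 1173
RR1 = 318 / 1173 = 0.2711
Known eligible: 318 + 16 + 162 + 150 + 68 = 714
e = 714 / (714 + 335) = 714 / 1049 = 0.6806
e × U: 0.6806 × 459 = 312.40
Denom: 714 + 312.40 = 1026.40
RR3 = 318 / 1026.40 = 0.3098
Difference = 30.98 − 27.11 = 3.87 percentage points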